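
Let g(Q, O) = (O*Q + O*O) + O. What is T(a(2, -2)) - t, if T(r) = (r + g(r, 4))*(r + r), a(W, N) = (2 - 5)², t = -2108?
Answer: 3278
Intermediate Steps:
a(W, N) = 9 (a(W, N) = (-3)² = 9)
g(Q, O) = O + O² + O*Q (g(Q, O) = (O*Q + O²) + O = (O² + O*Q) + O = O + O² + O*Q)
T(r) = 2*r*(20 + 5*r) (T(r) = (r + 4*(1 + 4 + r))*(r + r) = (r + 4*(5 + r))*(2*r) = (r + (20 + 4*r))*(2*r) = (20 + 5*r)*(2*r) = 2*r*(20 + 5*r))
T(a(2, -2)) - t = 10*9*(4 + 9) - 1*(-2108) = 10*9*13 + 2108 = 1170 + 2108 = 3278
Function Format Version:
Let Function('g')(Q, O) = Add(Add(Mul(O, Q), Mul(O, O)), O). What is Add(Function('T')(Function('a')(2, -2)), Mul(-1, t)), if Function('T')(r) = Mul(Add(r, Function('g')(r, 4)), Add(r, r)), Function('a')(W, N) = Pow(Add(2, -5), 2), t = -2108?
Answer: 3278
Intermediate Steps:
Function('a')(W, N) = 9 (Function('a')(W, N) = Pow(-3, 2) = 9)
Function('g')(Q, O) = Add(O, Pow(O, 2), Mul(O, Q)) (Function('g')(Q, O) = Add(Add(Mul(O, Q), Pow(O, 2)), O) = Add(Add(Pow(O, 2), Mul(O, Q)), O) = Add(O, Pow(O, 2), Mul(O, Q)))
Function('T')(r) = Mul(2, r, Add(20, Mul(5, r))) (Function('T')(r) = Mul(Add(r, Mul(4, Add(1, 4, r))), Add(r, r)) = Mul(Add(r, Mul(4, Add(5, r))), Mul(2, r)) = Mul(Add(r, Add(20, Mul(4, r))), Mul(2, r)) = Mul(Add(20, Mul(5, r)), Mul(2, r)) = Mul(2, r, Add(20, Mul(5, r))))
Add(Function('T')(Function('a')(2, -2)), Mul(-1, t)) = Add(Mul(10, 9, Add(4, 9)), Mul(-1, -2108)) = Add(Mul(10, 9, 13), 2108) = Add(1170, 2108) = 3278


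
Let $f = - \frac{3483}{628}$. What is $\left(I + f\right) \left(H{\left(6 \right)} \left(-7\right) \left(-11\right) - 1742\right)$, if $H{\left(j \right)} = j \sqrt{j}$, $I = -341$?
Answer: $\frac{189556601}{314} - \frac{50272761 \sqrt{6}}{314} \approx 2.1151 \cdot 10^{5}$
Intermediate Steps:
$f = - \frac{3483}{628}$ ($f = \left(-3483\right) \frac{1}{628} = - \frac{3483}{628} \approx -5.5462$)
$H{\left(j \right)} = j^{\frac{3}{2}}$
$\left(I + f\right) \left(H{\left(6 \right)} \left(-7\right) \left(-11\right) - 1742\right) = \left(-341 - \frac{3483}{628}\right) \left(6^{\frac{3}{2}} \left(-7\right) \left(-11\right) - 1742\right) = - \frac{217631 \left(6 \sqrt{6} \left(-7\right) \left(-11\right) - 1742\right)}{628} = - \frac{217631 \left(- 42 \sqrt{6} \left(-11\right) - 1742\right)}{628} = - \frac{217631 \left(462 \sqrt{6} - 1742\right)}{628} = - \frac{217631 \left(-1742 + 462 \sqrt{6}\right)}{628} = \frac{189556601}{314} - \frac{50272761 \sqrt{6}}{314}$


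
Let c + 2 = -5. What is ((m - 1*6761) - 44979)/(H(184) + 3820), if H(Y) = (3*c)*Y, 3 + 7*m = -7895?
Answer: 185039/154 ≈ 1201.6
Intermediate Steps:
c = -7 (c = -2 - 5 = -7)
m = -7898/7 (m = -3/7 + (1/7)*(-7895) = -3/7 - 7895/7 = -7898/7 ≈ -1128.3)
H(Y) = -21*Y (H(Y) = (3*(-7))*Y = -21*Y)
((m - 1*6761) - 44979)/(H(184) + 3820) = ((-7898/7 - 1*6761) - 44979)/(-21*184 + 3820) = ((-7898/7 - 6761) - 44979)/(-3864 + 3820) = (-55225/7 - 44979)/(-44) = -370078/7*(-1/44) = 185039/154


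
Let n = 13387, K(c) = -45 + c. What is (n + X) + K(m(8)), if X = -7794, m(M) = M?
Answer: 5556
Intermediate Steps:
(n + X) + K(m(8)) = (13387 - 7794) + (-45 + 8) = 5593 - 37 = 5556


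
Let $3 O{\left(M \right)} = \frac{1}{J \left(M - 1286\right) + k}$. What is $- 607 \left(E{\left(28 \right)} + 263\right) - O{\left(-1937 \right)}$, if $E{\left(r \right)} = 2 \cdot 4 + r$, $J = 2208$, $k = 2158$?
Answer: $- \frac{3873546658253}{21342678} \approx -1.8149 \cdot 10^{5}$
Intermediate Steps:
$E{\left(r \right)} = 8 + r$
$O{\left(M \right)} = \frac{1}{3 \left(-2837330 + 2208 M\right)}$ ($O{\left(M \right)} = \frac{1}{3 \left(2208 \left(M - 1286\right) + 2158\right)} = \frac{1}{3 \left(2208 \left(-1286 + M\right) + 2158\right)} = \frac{1}{3 \left(\left(-2839488 + 2208 M\right) + 2158\right)} = \frac{1}{3 \left(-2837330 + 2208 M\right)}$)
$- 607 \left(E{\left(28 \right)} + 263\right) - O{\left(-1937 \right)} = - 607 \left(\left(8 + 28\right) + 263\right) - \frac{1}{6 \left(-1418665 + 1104 \left(-1937\right)\right)} = - 607 \left(36 + 263\right) - \frac{1}{6 \left(-1418665 - 2138448\right)} = \left(-607\right) 299 - \frac{1}{6 \left(-3557113\right)} = -181493 - \frac{1}{6} \left(- \frac{1}{3557113}\right) = -181493 - - \frac{1}{21342678} = -181493 + \frac{1}{21342678} = - \frac{3873546658253}{21342678}$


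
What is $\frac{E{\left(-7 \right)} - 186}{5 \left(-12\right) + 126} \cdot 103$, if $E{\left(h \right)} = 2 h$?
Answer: $- \frac{10300}{33} \approx -312.12$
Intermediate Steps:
$\frac{E{\left(-7 \right)} - 186}{5 \left(-12\right) + 126} \cdot 103 = \frac{2 \left(-7\right) - 186}{5 \left(-12\right) + 126} \cdot 103 = \frac{-14 - 186}{-60 + 126} \cdot 103 = - \frac{200}{66} \cdot 103 = \left(-200\right) \frac{1}{66} \cdot 103 = \left(- \frac{100}{33}\right) 103 = - \frac{10300}{33}$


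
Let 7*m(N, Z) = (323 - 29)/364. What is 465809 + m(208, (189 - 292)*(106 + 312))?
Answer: 12111037/26 ≈ 4.6581e+5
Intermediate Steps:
m(N, Z) = 3/26 (m(N, Z) = ((323 - 29)/364)/7 = (294*(1/364))/7 = (1/7)*(21/26) = 3/26)
465809 + m(208, (189 - 292)*(106 + 312)) = 465809 + 3/26 = 12111037/26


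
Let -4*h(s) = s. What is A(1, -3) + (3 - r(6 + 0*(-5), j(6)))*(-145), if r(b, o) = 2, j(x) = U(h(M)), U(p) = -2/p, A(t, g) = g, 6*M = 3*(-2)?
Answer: -148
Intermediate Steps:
M = -1 (M = (3*(-2))/6 = (⅙)*(-6) = -1)
h(s) = -s/4
j(x) = -8 (j(x) = -2/((-¼*(-1))) = -2/¼ = -2*4 = -8)
A(1, -3) + (3 - r(6 + 0*(-5), j(6)))*(-145) = -3 + (3 - 1*2)*(-145) = -3 + (3 - 2)*(-145) = -3 + 1*(-145) = -3 - 145 = -148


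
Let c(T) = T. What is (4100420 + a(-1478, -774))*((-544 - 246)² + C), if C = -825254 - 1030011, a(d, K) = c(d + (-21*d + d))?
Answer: -5082867164830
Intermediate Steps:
a(d, K) = -19*d (a(d, K) = d + (-21*d + d) = d - 20*d = -19*d)
C = -1855265
(4100420 + a(-1478, -774))*((-544 - 246)² + C) = (4100420 - 19*(-1478))*((-544 - 246)² - 1855265) = (4100420 + 28082)*((-790)² - 1855265) = 4128502*(624100 - 1855265) = 4128502*(-1231165) = -5082867164830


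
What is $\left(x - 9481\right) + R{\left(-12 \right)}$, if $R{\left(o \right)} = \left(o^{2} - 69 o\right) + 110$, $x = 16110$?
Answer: $7711$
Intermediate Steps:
$R{\left(o \right)} = 110 + o^{2} - 69 o$
$\left(x - 9481\right) + R{\left(-12 \right)} = \left(16110 - 9481\right) + \left(110 + \left(-12\right)^{2} - -828\right) = 6629 + \left(110 + 144 + 828\right) = 6629 + 1082 = 7711$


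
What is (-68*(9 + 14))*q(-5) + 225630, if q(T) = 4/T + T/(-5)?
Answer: 1126586/5 ≈ 2.2532e+5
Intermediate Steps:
q(T) = 4/T - T/5 (q(T) = 4/T + T*(-⅕) = 4/T - T/5)
(-68*(9 + 14))*q(-5) + 225630 = (-68*(9 + 14))*(4/(-5) - ⅕*(-5)) + 225630 = (-68*23)*(4*(-⅕) + 1) + 225630 = -1564*(-⅘ + 1) + 225630 = -1564*⅕ + 225630 = -1564/5 + 225630 = 1126586/5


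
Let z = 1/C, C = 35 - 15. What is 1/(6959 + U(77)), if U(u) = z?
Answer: 20/139181 ≈ 0.00014370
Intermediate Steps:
C = 20
z = 1/20 ≈ 0.050000
U(u) = 1/20
1/(6959 + U(77)) = 1/(6959 + 1/20) = 1/(139181/20) = 20/139181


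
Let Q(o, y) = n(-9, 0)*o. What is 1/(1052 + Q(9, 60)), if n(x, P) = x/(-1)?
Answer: 1/1133 ≈ 0.00088261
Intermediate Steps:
n(x, P) = -x (n(x, P) = x*(-1) = -x)
Q(o, y) = 9*o (Q(o, y) = (-1*(-9))*o = 9*o)
1/(1052 + Q(9, 60)) = 1/(1052 + 9*9) = 1/(1052 + 81) = 1/1133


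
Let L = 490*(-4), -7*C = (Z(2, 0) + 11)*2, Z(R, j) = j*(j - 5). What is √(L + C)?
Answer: I*√96194/7 ≈ 44.307*I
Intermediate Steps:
Z(R, j) = j*(-5 + j)
C = -22/7 (C = -(0*(-5 + 0) + 11)*2/7 = -(0*(-5) + 11)*2/7 = -(0 + 11)*2/7 = -11*2/7 = -⅐*22 = -22/7 ≈ -3.1429)
L = -1960
√(L + C) = √(-1960 - 22/7) = √(-13742/7) = I*√96194/7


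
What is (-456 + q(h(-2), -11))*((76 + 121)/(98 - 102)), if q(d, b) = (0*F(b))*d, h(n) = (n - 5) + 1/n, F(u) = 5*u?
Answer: 22458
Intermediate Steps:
h(n) = -5 + n + 1/n (h(n) = (-5 + n) + 1/n = -5 + n + 1/n)
q(d, b) = 0 (q(d, b) = (0*(5*b))*d = 0*d = 0)
(-456 + q(h(-2), -11))*((76 + 121)/(98 - 102)) = (-456 + 0)*((76 + 121)/(98 - 102)) = -89832/(-4) = -89832*(-1)/4 = -456*(-197/4) = 22458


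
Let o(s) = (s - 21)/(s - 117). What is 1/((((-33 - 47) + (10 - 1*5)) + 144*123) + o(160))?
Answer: 43/758530 ≈ 5.6689e-5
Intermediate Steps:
o(s) = (-21 + s)/(-117 + s)
1/((((-33 - 47) + (10 - 1*5)) + 144*123) + o(160)) = 1/((((-33 - 47) + (10 - 1*5)) + 144*123) + (-21 + 160)/(-117 + 160)) = 1/(((-80 + (10 - 5)) + 17712) + 139/43) = 1/(((-80 + 5) + 17712) + (1/43)*139) = 1/((-75 + 17712) + 139/43) = 1/(17637 + 139/43) = 1/(758530/43) = 43/758530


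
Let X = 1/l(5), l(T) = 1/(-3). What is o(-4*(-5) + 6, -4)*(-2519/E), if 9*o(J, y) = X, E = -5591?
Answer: -2519/16773 ≈ -0.15018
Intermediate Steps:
l(T) = -1/3 (l(T) = 1*(-1/3) = -1/3)
X = -3 (X = 1/(-1/3) = -3)
o(J, y) = -1/3 (o(J, y) = (1/9)*(-3) = -1/3)
o(-4*(-5) + 6, -4)*(-2519/E) = -(-2519)/(3*(-5591)) = -(-2519)*(-1)/(3*5591) = -1/3*2519/5591 = -2519/16773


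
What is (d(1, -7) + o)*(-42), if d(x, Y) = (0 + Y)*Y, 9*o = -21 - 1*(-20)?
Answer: -6160/3 ≈ -2053.3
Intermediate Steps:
o = -⅑ (o = (-21 - 1*(-20))/9 = (-21 + 20)/9 = (⅑)*(-1) = -⅑ ≈ -0.11111)
d(x, Y) = Y² (d(x, Y) = Y*Y = Y²)
(d(1, -7) + o)*(-42) = ((-7)² - ⅑)*(-42) = (49 - ⅑)*(-42) = (440/9)*(-42) = -6160/3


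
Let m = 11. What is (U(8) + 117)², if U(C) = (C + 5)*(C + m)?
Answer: 132496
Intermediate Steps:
U(C) = (5 + C)*(11 + C) (U(C) = (C + 5)*(C + 11) = (5 + C)*(11 + C))
(U(8) + 117)² = ((55 + 8² + 16*8) + 117)² = ((55 + 64 + 128) + 117)² = (247 + 117)² = 364² = 132496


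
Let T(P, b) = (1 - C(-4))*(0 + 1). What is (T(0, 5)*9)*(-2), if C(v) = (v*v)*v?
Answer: -1170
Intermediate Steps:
C(v) = v³ (C(v) = v²*v = v³)
T(P, b) = 65 (T(P, b) = (1 - 1*(-4)³)*(0 + 1) = (1 - 1*(-64))*1 = (1 + 64)*1 = 65*1 = 65)
(T(0, 5)*9)*(-2) = (65*9)*(-2) = 585*(-2) = -1170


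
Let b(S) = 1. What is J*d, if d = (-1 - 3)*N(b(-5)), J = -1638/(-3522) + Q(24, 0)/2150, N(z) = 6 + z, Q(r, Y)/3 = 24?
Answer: -8808996/631025 ≈ -13.960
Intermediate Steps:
Q(r, Y) = 72 (Q(r, Y) = 3*24 = 72)
J = 314607/631025 (J = -1638/(-3522) + 72/2150 = -1638*(-1/3522) + 72*(1/2150) = 273/587 + 36/1075 = 314607/631025 ≈ 0.49857)
d = -28 (d = (-1 - 3)*(6 + 1) = -4*7 = -28)
J*d = (314607/631025)*(-28) = -8808996/631025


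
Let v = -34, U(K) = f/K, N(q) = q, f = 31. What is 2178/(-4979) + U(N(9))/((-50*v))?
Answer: -33169051/76178700 ≈ -0.43541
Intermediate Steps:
U(K) = 31/K
2178/(-4979) + U(N(9))/((-50*v)) = 2178/(-4979) + (31/9)/((-50*(-34))) = 2178*(-1/4979) + (31*(⅑))/1700 = -2178/4979 + (31/9)*(1/1700) = -2178/4979 + 31/15300 = -33169051/76178700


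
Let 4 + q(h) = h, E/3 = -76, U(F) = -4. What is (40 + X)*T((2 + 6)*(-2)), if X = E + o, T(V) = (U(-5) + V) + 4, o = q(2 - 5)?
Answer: 3120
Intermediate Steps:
E = -228 (E = 3*(-76) = -228)
q(h) = -4 + h
o = -7 (o = -4 + (2 - 5) = -4 - 3 = -7)
T(V) = V (T(V) = (-4 + V) + 4 = V)
X = -235 (X = -228 - 7 = -235)
(40 + X)*T((2 + 6)*(-2)) = (40 - 235)*((2 + 6)*(-2)) = -1560*(-2) = -195*(-16) = 3120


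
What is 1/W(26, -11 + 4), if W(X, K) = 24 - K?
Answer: 1/31 ≈ 0.032258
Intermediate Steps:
1/W(26, -11 + 4) = 1/(24 - (-11 + 4)) = 1/(24 - 1*(-7)) = 1/(24 + 7) = 1/31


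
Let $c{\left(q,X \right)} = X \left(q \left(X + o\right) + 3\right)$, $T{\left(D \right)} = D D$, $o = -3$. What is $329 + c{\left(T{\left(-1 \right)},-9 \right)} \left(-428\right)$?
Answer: $-34339$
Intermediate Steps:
$T{\left(D \right)} = D^{2}$
$c{\left(q,X \right)} = X \left(3 + q \left(-3 + X\right)\right)$ ($c{\left(q,X \right)} = X \left(q \left(X - 3\right) + 3\right) = X \left(q \left(-3 + X\right) + 3\right) = X \left(3 + q \left(-3 + X\right)\right)$)
$329 + c{\left(T{\left(-1 \right)},-9 \right)} \left(-428\right) = 329 + - 9 \left(3 - 3 \left(-1\right)^{2} - 9 \left(-1\right)^{2}\right) \left(-428\right) = 329 + - 9 \left(3 - 3 - 9\right) \left(-428\right) = 329 + \left(-9\right) \left(-9\right) \left(-428\right) = 329 + 81 \left(-428\right) = 329 - 34668 = -34339$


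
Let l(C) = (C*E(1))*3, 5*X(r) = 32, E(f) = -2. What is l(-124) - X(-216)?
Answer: 3688/5 ≈ 737.60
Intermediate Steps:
X(r) = 32/5 (X(r) = (⅕)*32 = 32/5)
l(C) = -6*C (l(C) = (C*(-2))*3 = -2*C*3 = -6*C)
l(-124) - X(-216) = -6*(-124) - 1*32/5 = 744 - 32/5 = 3688/5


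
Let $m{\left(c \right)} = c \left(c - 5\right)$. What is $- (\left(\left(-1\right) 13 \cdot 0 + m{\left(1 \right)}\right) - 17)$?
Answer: $21$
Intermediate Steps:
$m{\left(c \right)} = c \left(-5 + c\right)$
$- (\left(\left(-1\right) 13 \cdot 0 + m{\left(1 \right)}\right) - 17) = - (\left(\left(-1\right) 13 \cdot 0 + 1 \left(-5 + 1\right)\right) - 17) = - (\left(\left(-13\right) 0 + 1 \left(-4\right)\right) - 17) = - (\left(0 - 4\right) - 17) = - (-4 - 17) = \left(-1\right) \left(-21\right) = 21$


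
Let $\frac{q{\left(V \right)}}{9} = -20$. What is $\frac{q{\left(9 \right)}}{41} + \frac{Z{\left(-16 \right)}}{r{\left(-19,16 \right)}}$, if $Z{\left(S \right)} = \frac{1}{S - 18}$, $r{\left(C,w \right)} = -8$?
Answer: $- \frac{48919}{11152} \approx -4.3866$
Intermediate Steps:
$Z{\left(S \right)} = \frac{1}{-18 + S}$
$q{\left(V \right)} = -180$ ($q{\left(V \right)} = 9 \left(-20\right) = -180$)
$\frac{q{\left(9 \right)}}{41} + \frac{Z{\left(-16 \right)}}{r{\left(-19,16 \right)}} = - \frac{180}{41} + \frac{1}{\left(-18 - 16\right) \left(-8\right)} = \left(-180\right) \frac{1}{41} + \frac{1}{-34} \left(- \frac{1}{8}\right) = - \frac{180}{41} - - \frac{1}{272} = - \frac{180}{41} + \frac{1}{272} = - \frac{48919}{11152}$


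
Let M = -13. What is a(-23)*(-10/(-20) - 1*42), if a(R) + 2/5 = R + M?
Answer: 7553/5 ≈ 1510.6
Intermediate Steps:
a(R) = -67/5 + R (a(R) = -⅖ + (R - 13) = -⅖ + (-13 + R) = -67/5 + R)
a(-23)*(-10/(-20) - 1*42) = (-67/5 - 23)*(-10/(-20) - 1*42) = -182*(-10*(-1/20) - 42)/5 = -182*(½ - 42)/5 = -182/5*(-83/2) = 7553/5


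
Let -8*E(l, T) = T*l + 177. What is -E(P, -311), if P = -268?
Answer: 83525/8 ≈ 10441.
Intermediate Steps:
E(l, T) = -177/8 - T*l/8 (E(l, T) = -(T*l + 177)/8 = -(177 + T*l)/8 = -177/8 - T*l/8)
-E(P, -311) = -(-177/8 - 1/8*(-311)*(-268)) = -(-177/8 - 20837/2) = -1*(-83525/8) = 83525/8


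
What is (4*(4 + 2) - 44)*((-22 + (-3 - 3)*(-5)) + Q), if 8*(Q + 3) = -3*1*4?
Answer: -70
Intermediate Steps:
Q = -9/2 (Q = -3 + (-3*1*4)/8 = -3 + (-3*4)/8 = -3 + (⅛)*(-12) = -3 - 3/2 = -9/2 ≈ -4.5000)
(4*(4 + 2) - 44)*((-22 + (-3 - 3)*(-5)) + Q) = (4*(4 + 2) - 44)*((-22 + (-3 - 3)*(-5)) - 9/2) = (4*6 - 44)*((-22 - 6*(-5)) - 9/2) = (24 - 44)*((-22 + 30) - 9/2) = -20*(8 - 9/2) = -20*7/2 = -70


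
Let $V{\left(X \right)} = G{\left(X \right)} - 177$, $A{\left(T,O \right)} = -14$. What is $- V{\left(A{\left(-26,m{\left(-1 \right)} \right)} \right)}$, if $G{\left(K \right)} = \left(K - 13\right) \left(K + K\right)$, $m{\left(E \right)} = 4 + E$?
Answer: $-579$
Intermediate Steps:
$G{\left(K \right)} = 2 K \left(-13 + K\right)$ ($G{\left(K \right)} = \left(-13 + K\right) 2 K = 2 K \left(-13 + K\right)$)
$V{\left(X \right)} = -177 + 2 X \left(-13 + X\right)$ ($V{\left(X \right)} = 2 X \left(-13 + X\right) - 177 = -177 + 2 X \left(-13 + X\right)$)
$- V{\left(A{\left(-26,m{\left(-1 \right)} \right)} \right)} = - (-177 + 2 \left(-14\right) \left(-13 - 14\right)) = - (-177 + 2 \left(-14\right) \left(-27\right)) = - (-177 + 756) = \left(-1\right) 579 = -579$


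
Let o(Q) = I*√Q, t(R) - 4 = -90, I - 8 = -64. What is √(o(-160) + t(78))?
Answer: √(-86 - 224*I*√10) ≈ 17.714 - 19.994*I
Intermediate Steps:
I = -56 (I = 8 - 64 = -56)
t(R) = -86 (t(R) = 4 - 90 = -86)
o(Q) = -56*√Q
√(o(-160) + t(78)) = √(-224*I*√10 - 86) = √(-86 - 224*I*√10)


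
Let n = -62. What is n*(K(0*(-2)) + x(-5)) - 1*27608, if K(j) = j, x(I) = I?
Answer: -27298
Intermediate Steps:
n*(K(0*(-2)) + x(-5)) - 1*27608 = -62*(0*(-2) - 5) - 1*27608 = -62*(0 - 5) - 27608 = -62*(-5) - 27608 = 310 - 27608 = -27298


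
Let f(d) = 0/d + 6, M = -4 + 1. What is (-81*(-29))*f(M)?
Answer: 14094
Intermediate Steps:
M = -3
f(d) = 6 (f(d) = 0 + 6 = 6)
(-81*(-29))*f(M) = -81*(-29)*6 = 2349*6 = 14094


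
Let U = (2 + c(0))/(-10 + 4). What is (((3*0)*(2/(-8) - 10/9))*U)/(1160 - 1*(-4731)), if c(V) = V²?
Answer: 0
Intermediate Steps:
U = -⅓ (U = (2 + 0²)/(-10 + 4) = (2 + 0)/(-6) = 2*(-⅙) = -⅓ ≈ -0.33333)
(((3*0)*(2/(-8) - 10/9))*U)/(1160 - 1*(-4731)) = (((3*0)*(2/(-8) - 10/9))*(-⅓))/(1160 - 1*(-4731)) = ((0*(2*(-⅛) - 10*⅑))*(-⅓))/(1160 + 4731) = ((0*(-¼ - 10/9))*(-⅓))/5891 = ((0*(-49/36))*(-⅓))*(1/5891) = (0*(-⅓))*(1/5891) = 0*(1/5891) = 0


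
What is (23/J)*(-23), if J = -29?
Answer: 529/29 ≈ 18.241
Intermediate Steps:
(23/J)*(-23) = (23/(-29))*(-23) = (23*(-1/29))*(-23) = -23/29*(-23) = 529/29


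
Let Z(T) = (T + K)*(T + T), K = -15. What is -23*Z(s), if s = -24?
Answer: -43056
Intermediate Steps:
Z(T) = 2*T*(-15 + T) (Z(T) = (T - 15)*(T + T) = (-15 + T)*(2*T) = 2*T*(-15 + T))
-23*Z(s) = -46*(-24)*(-15 - 24) = -46*(-24)*(-39) = -23*1872 = -43056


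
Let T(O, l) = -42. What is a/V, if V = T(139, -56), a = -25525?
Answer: 25525/42 ≈ 607.74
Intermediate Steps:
V = -42
a/V = -25525/(-42) = -25525*(-1/42) = 25525/42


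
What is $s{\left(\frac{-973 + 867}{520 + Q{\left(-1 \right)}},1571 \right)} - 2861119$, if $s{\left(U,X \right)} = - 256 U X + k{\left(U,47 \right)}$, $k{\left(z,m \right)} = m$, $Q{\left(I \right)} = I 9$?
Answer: $- \frac{1419377136}{511} \approx -2.7776 \cdot 10^{6}$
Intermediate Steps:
$Q{\left(I \right)} = 9 I$
$s{\left(U,X \right)} = 47 - 256 U X$ ($s{\left(U,X \right)} = - 256 U X + 47 = 47 - 256 U X$)
$s{\left(\frac{-973 + 867}{520 + Q{\left(-1 \right)}},1571 \right)} - 2861119 = \left(47 - 256 \frac{-973 + 867}{520 + 9 \left(-1\right)} 1571\right) - 2861119 = \left(47 - 256 \left(- \frac{106}{520 - 9}\right) 1571\right) - 2861119 = \left(47 - 256 \left(- \frac{106}{511}\right) 1571\right) - 2861119 = \left(47 - 256 \left(\left(-106\right) \frac{1}{511}\right) 1571\right) - 2861119 = \left(47 - \left(- \frac{27136}{511}\right) 1571\right) - 2861119 = \left(47 + \frac{42630656}{511}\right) - 2861119 = \frac{42654673}{511} - 2861119 = - \frac{1419377136}{511}$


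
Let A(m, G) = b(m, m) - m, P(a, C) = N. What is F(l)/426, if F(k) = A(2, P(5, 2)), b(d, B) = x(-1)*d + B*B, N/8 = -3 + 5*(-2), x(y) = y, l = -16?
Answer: 0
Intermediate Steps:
N = -104 (N = 8*(-3 + 5*(-2)) = 8*(-3 - 10) = 8*(-13) = -104)
b(d, B) = B**2 - d (b(d, B) = -d + B*B = -d + B**2 = B**2 - d)
P(a, C) = -104
A(m, G) = m**2 - 2*m (A(m, G) = (m**2 - m) - m = m**2 - 2*m)
F(k) = 0 (F(k) = 2*(-2 + 2) = 2*0 = 0)
F(l)/426 = 0/426 = 0*(1/426) = 0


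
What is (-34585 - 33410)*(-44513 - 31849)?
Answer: 5192234190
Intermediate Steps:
(-34585 - 33410)*(-44513 - 31849) = -67995*(-76362) = 5192234190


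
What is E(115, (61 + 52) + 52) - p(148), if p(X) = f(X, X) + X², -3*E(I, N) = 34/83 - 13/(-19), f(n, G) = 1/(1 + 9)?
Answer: -345433407/15770 ≈ -21904.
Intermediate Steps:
f(n, G) = ⅒ (f(n, G) = 1/10 = ⅒)
E(I, N) = -575/1577 (E(I, N) = -(34/83 - 13/(-19))/3 = -(34*(1/83) - 13*(-1/19))/3 = -(34/83 + 13/19)/3 = -⅓*1725/1577 = -575/1577)
p(X) = ⅒ + X²
E(115, (61 + 52) + 52) - p(148) = -575/1577 - (⅒ + 148²) = -575/1577 - (⅒ + 21904) = -575/1577 - 1*219041/10 = -575/1577 - 219041/10 = -345433407/15770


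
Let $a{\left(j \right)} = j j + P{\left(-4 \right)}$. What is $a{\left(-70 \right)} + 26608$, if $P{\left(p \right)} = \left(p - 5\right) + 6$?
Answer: $31505$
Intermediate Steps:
$P{\left(p \right)} = 1 + p$ ($P{\left(p \right)} = \left(-5 + p\right) + 6 = 1 + p$)
$a{\left(j \right)} = -3 + j^{2}$ ($a{\left(j \right)} = j j + \left(1 - 4\right) = j^{2} - 3 = -3 + j^{2}$)
$a{\left(-70 \right)} + 26608 = \left(-3 + \left(-70\right)^{2}\right) + 26608 = \left(-3 + 4900\right) + 26608 = 4897 + 26608 = 31505$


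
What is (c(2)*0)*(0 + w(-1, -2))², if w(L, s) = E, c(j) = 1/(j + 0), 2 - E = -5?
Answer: 0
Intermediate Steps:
E = 7 (E = 2 - 1*(-5) = 2 + 5 = 7)
c(j) = 1/j
w(L, s) = 7
(c(2)*0)*(0 + w(-1, -2))² = (0/2)*(0 + 7)² = ((½)*0)*7² = 0*49 = 0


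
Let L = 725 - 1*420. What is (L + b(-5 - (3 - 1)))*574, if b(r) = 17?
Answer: 184828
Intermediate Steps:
L = 305 (L = 725 - 420 = 305)
(L + b(-5 - (3 - 1)))*574 = (305 + 17)*574 = 322*574 = 184828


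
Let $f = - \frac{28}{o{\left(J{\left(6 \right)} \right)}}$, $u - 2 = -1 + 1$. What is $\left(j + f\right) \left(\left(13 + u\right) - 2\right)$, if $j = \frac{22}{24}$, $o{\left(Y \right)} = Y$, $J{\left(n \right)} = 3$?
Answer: $- \frac{1313}{12} \approx -109.42$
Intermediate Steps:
$j = \frac{11}{12}$ ($j = 22 \cdot \frac{1}{24} = \frac{11}{12} \approx 0.91667$)
$u = 2$ ($u = 2 + \left(-1 + 1\right) = 2 + 0 = 2$)
$f = - \frac{28}{3} \approx -9.3333$
$\left(j + f\right) \left(\left(13 + u\right) - 2\right) = \left(\frac{11}{12} - \frac{28}{3}\right) \left(\left(13 + 2\right) - 2\right) = - \frac{101 \left(15 - 2\right)}{12} = \left(- \frac{101}{12}\right) 13 = - \frac{1313}{12}$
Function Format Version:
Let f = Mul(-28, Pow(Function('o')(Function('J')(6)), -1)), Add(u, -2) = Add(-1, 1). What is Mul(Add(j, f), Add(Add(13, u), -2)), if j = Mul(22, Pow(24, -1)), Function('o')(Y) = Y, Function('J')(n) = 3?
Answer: Rational(-1313, 12) ≈ -109.42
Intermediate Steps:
j = Rational(11, 12) (j = Mul(22, Rational(1, 24)) = Rational(11, 12) ≈ 0.91667)
u = 2 (u = Add(2, Add(-1, 1)) = Add(2, 0) = 2)
f = Rational(-28, 3) (f = Mul(-28, Pow(3, -1)) = Mul(-28, Rational(1, 3)) = Rational(-28, 3) ≈ -9.3333)
Mul(Add(j, f), Add(Add(13, u), -2)) = Mul(Add(Rational(11, 12), Rational(-28, 3)), Add(Add(13, 2), -2)) = Mul(Rational(-101, 12), Add(15, -2)) = Mul(Rational(-101, 12), 13) = Rational(-1313, 12)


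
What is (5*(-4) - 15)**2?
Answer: 1225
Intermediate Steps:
(5*(-4) - 15)**2 = (-20 - 15)**2 = (-35)**2 = 1225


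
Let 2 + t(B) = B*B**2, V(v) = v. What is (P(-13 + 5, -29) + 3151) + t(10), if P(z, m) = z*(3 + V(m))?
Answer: 4357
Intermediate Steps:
P(z, m) = z*(3 + m)
t(B) = -2 + B**3 (t(B) = -2 + B*B**2 = -2 + B**3)
(P(-13 + 5, -29) + 3151) + t(10) = ((-13 + 5)*(3 - 29) + 3151) + (-2 + 10**3) = (-8*(-26) + 3151) + (-2 + 1000) = (208 + 3151) + 998 = 3359 + 998 = 4357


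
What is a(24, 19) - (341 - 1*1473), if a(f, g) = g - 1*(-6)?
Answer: 1157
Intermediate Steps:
a(f, g) = 6 + g (a(f, g) = g + 6 = 6 + g)
a(24, 19) - (341 - 1*1473) = (6 + 19) - (341 - 1*1473) = 25 - (341 - 1473) = 25 - 1*(-1132) = 25 + 1132 = 1157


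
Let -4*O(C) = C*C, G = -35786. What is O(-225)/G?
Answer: 50625/143144 ≈ 0.35366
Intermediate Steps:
O(C) = -C²/4 (O(C) = -C*C/4 = -C²/4)
O(-225)/G = -¼*(-225)²/(-35786) = -¼*50625*(-1/35786) = -50625/4*(-1/35786) = 50625/143144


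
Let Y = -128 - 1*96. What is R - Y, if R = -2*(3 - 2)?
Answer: 222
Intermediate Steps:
R = -2 (R = -2*1 = -2)
Y = -224 (Y = -128 - 96 = -224)
R - Y = -2 - 1*(-224) = -2 + 224 = 222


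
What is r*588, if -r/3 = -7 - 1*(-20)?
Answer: -22932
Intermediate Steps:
r = -39 (r = -3*(-7 - 1*(-20)) = -3*(-7 + 20) = -3*13 = -39)
r*588 = -39*588 = -22932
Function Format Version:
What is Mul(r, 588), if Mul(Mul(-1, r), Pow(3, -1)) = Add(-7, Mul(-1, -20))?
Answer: -22932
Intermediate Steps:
r = -39 (r = Mul(-3, Add(-7, Mul(-1, -20))) = Mul(-3, Add(-7, 20)) = Mul(-3, 13) = -39)
Mul(r, 588) = Mul(-39, 588) = -22932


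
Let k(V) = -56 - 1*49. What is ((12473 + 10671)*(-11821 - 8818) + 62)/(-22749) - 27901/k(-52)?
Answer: 5643328891/265405 ≈ 21263.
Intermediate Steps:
k(V) = -105 (k(V) = -56 - 49 = -105)
((12473 + 10671)*(-11821 - 8818) + 62)/(-22749) - 27901/k(-52) = ((12473 + 10671)*(-11821 - 8818) + 62)/(-22749) - 27901/(-105) = (23144*(-20639) + 62)*(-1/22749) - 27901*(-1/105) = (-477669016 + 62)*(-1/22749) + 27901/105 = -477668954*(-1/22749) + 27901/105 = 477668954/22749 + 27901/105 = 5643328891/265405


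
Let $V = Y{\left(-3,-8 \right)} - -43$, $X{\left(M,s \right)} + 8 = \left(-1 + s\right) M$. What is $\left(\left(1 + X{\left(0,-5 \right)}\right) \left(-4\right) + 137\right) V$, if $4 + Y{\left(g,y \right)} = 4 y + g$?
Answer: $660$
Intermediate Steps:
$Y{\left(g,y \right)} = -4 + g + 4 y$ ($Y{\left(g,y \right)} = -4 + \left(4 y + g\right) = -4 + \left(g + 4 y\right) = -4 + g + 4 y$)
$X{\left(M,s \right)} = -8 + M \left(-1 + s\right)$ ($X{\left(M,s \right)} = -8 + \left(-1 + s\right) M = -8 + M \left(-1 + s\right)$)
$V = 4$ ($V = \left(-4 - 3 + 4 \left(-8\right)\right) - -43 = \left(-4 - 3 - 32\right) + 43 = -39 + 43 = 4$)
$\left(\left(1 + X{\left(0,-5 \right)}\right) \left(-4\right) + 137\right) V = \left(\left(1 - 8\right) \left(-4\right) + 137\right) 4 = \left(\left(-7\right) \left(-4\right) + 137\right) 4 = \left(28 + 137\right) 4 = 165 \cdot 4 = 660$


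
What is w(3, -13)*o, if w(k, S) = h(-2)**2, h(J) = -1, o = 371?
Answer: 371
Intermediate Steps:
w(k, S) = 1 (w(k, S) = (-1)**2 = 1)
w(3, -13)*o = 1*371 = 371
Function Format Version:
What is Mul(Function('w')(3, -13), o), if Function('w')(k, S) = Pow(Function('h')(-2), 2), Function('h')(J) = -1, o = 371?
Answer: 371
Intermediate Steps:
Function('w')(k, S) = 1 (Function('w')(k, S) = Pow(-1, 2) = 1)
Mul(Function('w')(3, -13), o) = Mul(1, 371) = 371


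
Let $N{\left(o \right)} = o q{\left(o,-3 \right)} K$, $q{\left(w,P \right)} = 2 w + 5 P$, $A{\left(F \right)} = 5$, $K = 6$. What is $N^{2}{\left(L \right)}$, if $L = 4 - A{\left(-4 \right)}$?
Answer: $10404$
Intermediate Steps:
$L = -1$ ($L = 4 - 5 = -1$)
$N{\left(o \right)} = 6 o \left(-15 + 2 o\right)$ ($N{\left(o \right)} = o \left(2 o + 5 \left(-3\right)\right) 6 = o \left(2 o - 15\right) 6 = o \left(-15 + 2 o\right) 6 = 6 o \left(-15 + 2 o\right)$)
$N^{2}{\left(L \right)} = \left(6 \left(-1\right) \left(-15 + 2 \left(-1\right)\right)\right)^{2} = \left(6 \left(-1\right) \left(-15 - 2\right)\right)^{2} = \left(6 \left(-1\right) \left(-17\right)\right)^{2} = 102^{2} = 10404$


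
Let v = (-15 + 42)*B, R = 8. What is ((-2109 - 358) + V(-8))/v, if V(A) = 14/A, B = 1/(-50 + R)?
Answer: 69125/18 ≈ 3840.3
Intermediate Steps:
B = -1/42 (B = 1/(-50 + 8) = 1/(-42) = -1/42 ≈ -0.023810)
v = -9/14 (v = (-15 + 42)*(-1/42) = 27*(-1/42) = -9/14 ≈ -0.64286)
((-2109 - 358) + V(-8))/v = ((-2109 - 358) + 14/(-8))/(-9/14) = (-2467 + 14*(-1/8))*(-14/9) = (-2467 - 7/4)*(-14/9) = -9875/4*(-14/9) = 69125/18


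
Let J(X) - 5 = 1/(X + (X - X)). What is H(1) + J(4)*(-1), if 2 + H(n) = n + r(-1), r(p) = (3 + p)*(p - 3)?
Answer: -57/4 ≈ -14.250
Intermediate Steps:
r(p) = (-3 + p)*(3 + p) (r(p) = (3 + p)*(-3 + p) = (-3 + p)*(3 + p))
H(n) = -10 + n (H(n) = -2 + (n + (-9 + (-1)**2)) = -2 + (n + (-9 + 1)) = -2 + (n - 8) = -2 + (-8 + n) = -10 + n)
J(X) = 5 + 1/X (J(X) = 5 + 1/(X + (X - X)) = 5 + 1/(X + 0) = 5 + 1/X)
H(1) + J(4)*(-1) = (-10 + 1) + (5 + 1/4)*(-1) = -9 + (5 + 1/4)*(-1) = -9 + (21/4)*(-1) = -9 - 21/4 = -57/4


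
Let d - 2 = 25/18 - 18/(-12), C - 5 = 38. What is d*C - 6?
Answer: 1838/9 ≈ 204.22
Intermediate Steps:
C = 43 (C = 5 + 38 = 43)
d = 44/9 (d = 2 + (25/18 - 18/(-12)) = 2 + (25*(1/18) - 18*(-1/12)) = 2 + (25/18 + 3/2) = 2 + 26/9 = 44/9 ≈ 4.8889)
d*C - 6 = (44/9)*43 - 6 = 1892/9 - 6 = 1838/9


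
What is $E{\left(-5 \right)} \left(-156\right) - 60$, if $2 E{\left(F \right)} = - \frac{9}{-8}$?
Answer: $- \frac{591}{4} \approx -147.75$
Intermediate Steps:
$E{\left(F \right)} = \frac{9}{16}$ ($E{\left(F \right)} = \frac{\left(-9\right) \frac{1}{-8}}{2} = \frac{\left(-9\right) \left(- \frac{1}{8}\right)}{2} = \frac{1}{2} \cdot \frac{9}{8} = \frac{9}{16}$)
$E{\left(-5 \right)} \left(-156\right) - 60 = \frac{9}{16} \left(-156\right) - 60 = - \frac{351}{4} - 60 = - \frac{591}{4}$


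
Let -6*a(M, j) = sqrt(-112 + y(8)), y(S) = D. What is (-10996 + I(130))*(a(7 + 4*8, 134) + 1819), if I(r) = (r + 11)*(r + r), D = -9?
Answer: 46682816 - 141152*I/3 ≈ 4.6683e+7 - 47051.0*I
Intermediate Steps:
I(r) = 2*r*(11 + r) (I(r) = (11 + r)*(2*r) = 2*r*(11 + r))
y(S) = -9
a(M, j) = -11*I/6 (a(M, j) = -sqrt(-112 - 9)/6 = -11*I/6)
(-10996 + I(130))*(a(7 + 4*8, 134) + 1819) = (-10996 + 2*130*(11 + 130))*(-11*I/6 + 1819) = (-10996 + 2*130*141)*(1819 - 11*I/6) = (-10996 + 36660)*(1819 - 11*I/6) = 25664*(1819 - 11*I/6) = 46682816 - 141152*I/3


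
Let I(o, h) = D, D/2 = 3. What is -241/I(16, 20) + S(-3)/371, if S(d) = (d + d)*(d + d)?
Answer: -89195/2226 ≈ -40.070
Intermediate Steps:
D = 6 (D = 2*3 = 6)
I(o, h) = 6
S(d) = 4*d² (S(d) = (2*d)*(2*d) = 4*d²)
-241/I(16, 20) + S(-3)/371 = -241/6 + (4*(-3)²)/371 = -241*⅙ + (4*9)*(1/371) = -241/6 + 36*(1/371) = -241/6 + 36/371 = -89195/2226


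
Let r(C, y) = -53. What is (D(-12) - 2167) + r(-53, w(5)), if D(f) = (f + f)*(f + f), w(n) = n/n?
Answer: -1644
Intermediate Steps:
w(n) = 1
D(f) = 4*f**2 (D(f) = (2*f)*(2*f) = 4*f**2)
(D(-12) - 2167) + r(-53, w(5)) = (4*(-12)**2 - 2167) - 53 = (4*144 - 2167) - 53 = (576 - 2167) - 53 = -1591 - 53 = -1644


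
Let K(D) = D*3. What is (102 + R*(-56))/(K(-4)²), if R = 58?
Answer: -1573/72 ≈ -21.847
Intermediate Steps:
K(D) = 3*D
(102 + R*(-56))/(K(-4)²) = (102 + 58*(-56))/((3*(-4))²) = (102 - 3248)/((-12)²) = -3146/144 = -3146*1/144 = -1573/72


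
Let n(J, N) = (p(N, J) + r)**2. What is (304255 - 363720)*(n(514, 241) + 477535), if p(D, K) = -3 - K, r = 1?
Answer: -44229531815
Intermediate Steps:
n(J, N) = (-2 - J)**2 (n(J, N) = ((-3 - J) + 1)**2 = (-2 - J)**2)
(304255 - 363720)*(n(514, 241) + 477535) = (304255 - 363720)*((2 + 514)**2 + 477535) = -59465*(516**2 + 477535) = -59465*(266256 + 477535) = -59465*743791 = -44229531815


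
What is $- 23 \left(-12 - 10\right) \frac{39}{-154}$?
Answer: $- \frac{897}{7} \approx -128.14$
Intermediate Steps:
$- 23 \left(-12 - 10\right) \frac{39}{-154} = \left(-23\right) \left(-22\right) 39 \left(- \frac{1}{154}\right) = 506 \left(- \frac{39}{154}\right) = - \frac{897}{7}$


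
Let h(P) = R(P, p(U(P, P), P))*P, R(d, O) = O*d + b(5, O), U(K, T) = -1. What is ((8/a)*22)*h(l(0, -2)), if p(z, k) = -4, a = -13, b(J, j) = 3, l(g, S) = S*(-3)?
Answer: 22176/13 ≈ 1705.8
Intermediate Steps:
l(g, S) = -3*S
R(d, O) = 3 + O*d (R(d, O) = O*d + 3 = 3 + O*d)
h(P) = P*(3 - 4*P) (h(P) = (3 - 4*P)*P = P*(3 - 4*P))
((8/a)*22)*h(l(0, -2)) = ((8/(-13))*22)*((-3*(-2))*(3 - (-12)*(-2))) = ((8*(-1/13))*22)*(6*(3 - 4*6)) = (-8/13*22)*(6*(3 - 24)) = -1056*(-21)/13 = -176/13*(-126) = 22176/13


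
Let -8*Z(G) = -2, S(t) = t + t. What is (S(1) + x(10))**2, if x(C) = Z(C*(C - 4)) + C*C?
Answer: 167281/16 ≈ 10455.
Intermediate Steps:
S(t) = 2*t
Z(G) = 1/4 (Z(G) = -1/8*(-2) = 1/4)
x(C) = 1/4 + C**2 (x(C) = 1/4 + C*C = 1/4 + C**2)
(S(1) + x(10))**2 = (2*1 + (1/4 + 10**2))**2 = (2 + (1/4 + 100))**2 = (2 + 401/4)**2 = (409/4)**2 = 167281/16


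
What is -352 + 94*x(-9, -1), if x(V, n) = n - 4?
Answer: -822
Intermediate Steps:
x(V, n) = -4 + n
-352 + 94*x(-9, -1) = -352 + 94*(-4 - 1) = -352 + 94*(-5) = -352 - 470 = -822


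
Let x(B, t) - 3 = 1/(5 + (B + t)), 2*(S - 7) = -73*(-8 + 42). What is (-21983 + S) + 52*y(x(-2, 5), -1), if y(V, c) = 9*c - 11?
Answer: -24257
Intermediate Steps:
S = -1234 (S = 7 + (-73*(-8 + 42))/2 = 7 + (-73*34)/2 = 7 + (½)*(-2482) = 7 - 1241 = -1234)
x(B, t) = 3 + 1/(5 + B + t) (x(B, t) = 3 + 1/(5 + (B + t)) = 3 + 1/(5 + B + t))
y(V, c) = -11 + 9*c
(-21983 + S) + 52*y(x(-2, 5), -1) = (-21983 - 1234) + 52*(-11 + 9*(-1)) = -23217 + 52*(-11 - 9) = -23217 + 52*(-20) = -23217 - 1040 = -24257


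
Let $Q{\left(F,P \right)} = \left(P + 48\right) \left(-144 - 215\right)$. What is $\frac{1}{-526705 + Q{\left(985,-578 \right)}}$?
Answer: $- \frac{1}{336435} \approx -2.9723 \cdot 10^{-6}$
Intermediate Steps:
$Q{\left(F,P \right)} = -17232 - 359 P$ ($Q{\left(F,P \right)} = \left(48 + P\right) \left(-359\right) = -17232 - 359 P$)
$\frac{1}{-526705 + Q{\left(985,-578 \right)}} = \frac{1}{-526705 - -190270} = \frac{1}{-526705 + \left(-17232 + 207502\right)} = \frac{1}{-526705 + 190270} = \frac{1}{-336435} = - \frac{1}{336435}$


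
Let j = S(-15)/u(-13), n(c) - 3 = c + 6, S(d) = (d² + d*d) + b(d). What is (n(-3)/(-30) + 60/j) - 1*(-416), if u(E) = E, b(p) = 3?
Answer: 312629/755 ≈ 414.08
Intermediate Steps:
S(d) = 3 + 2*d² (S(d) = (d² + d*d) + 3 = (d² + d²) + 3 = 2*d² + 3 = 3 + 2*d²)
n(c) = 9 + c (n(c) = 3 + (c + 6) = 3 + (6 + c) = 9 + c)
j = -453/13 (j = (3 + 2*(-15)²)/(-13) = (3 + 2*225)*(-1/13) = (3 + 450)*(-1/13) = 453*(-1/13) = -453/13 ≈ -34.846)
(n(-3)/(-30) + 60/j) - 1*(-416) = ((9 - 3)/(-30) + 60/(-453/13)) - 1*(-416) = (6*(-1/30) + 60*(-13/453)) + 416 = (-⅕ - 260/151) + 416 = -1451/755 + 416 = 312629/755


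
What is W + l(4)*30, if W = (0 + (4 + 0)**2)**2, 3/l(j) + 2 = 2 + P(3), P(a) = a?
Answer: 286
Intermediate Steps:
l(j) = 1 (l(j) = 3/(-2 + (2 + 3)) = 3/(-2 + 5) = 3/3 = 3*(1/3) = 1)
W = 256 (W = (0 + 4**2)**2 = (0 + 16)**2 = 16**2 = 256)
W + l(4)*30 = 256 + 1*30 = 256 + 30 = 286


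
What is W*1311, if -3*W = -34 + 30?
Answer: 1748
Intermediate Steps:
W = 4/3 (W = -(-34 + 30)/3 = -1/3*(-4) = 4/3 ≈ 1.3333)
W*1311 = (4/3)*1311 = 1748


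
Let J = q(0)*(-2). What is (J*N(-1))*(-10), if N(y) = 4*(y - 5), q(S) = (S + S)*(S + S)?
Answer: 0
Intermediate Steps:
q(S) = 4*S² (q(S) = (2*S)*(2*S) = 4*S²)
N(y) = -20 + 4*y (N(y) = 4*(-5 + y) = -20 + 4*y)
J = 0 (J = (4*0²)*(-2) = (4*0)*(-2) = 0*(-2) = 0)
(J*N(-1))*(-10) = (0*(-20 + 4*(-1)))*(-10) = (0*(-20 - 4))*(-10) = (0*(-24))*(-10) = 0*(-10) = 0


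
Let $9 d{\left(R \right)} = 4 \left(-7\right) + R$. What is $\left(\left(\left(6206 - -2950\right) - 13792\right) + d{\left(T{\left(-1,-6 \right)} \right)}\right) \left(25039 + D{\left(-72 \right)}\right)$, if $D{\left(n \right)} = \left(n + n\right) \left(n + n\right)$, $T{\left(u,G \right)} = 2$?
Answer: $- \frac{1911106250}{9} \approx -2.1235 \cdot 10^{8}$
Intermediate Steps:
$D{\left(n \right)} = 4 n^{2}$ ($D{\left(n \right)} = 2 n 2 n = 4 n^{2}$)
$d{\left(R \right)} = - \frac{28}{9} + \frac{R}{9}$ ($d{\left(R \right)} = \frac{4 \left(-7\right) + R}{9} = \frac{-28 + R}{9} = - \frac{28}{9} + \frac{R}{9}$)
$\left(\left(\left(6206 - -2950\right) - 13792\right) + d{\left(T{\left(-1,-6 \right)} \right)}\right) \left(25039 + D{\left(-72 \right)}\right) = \left(\left(\left(6206 - -2950\right) - 13792\right) + \left(- \frac{28}{9} + \frac{1}{9} \cdot 2\right)\right) \left(25039 + 4 \left(-72\right)^{2}\right) = \left(\left(\left(6206 + 2950\right) - 13792\right) + \left(- \frac{28}{9} + \frac{2}{9}\right)\right) \left(25039 + 4 \cdot 5184\right) = \left(\left(9156 - 13792\right) - \frac{26}{9}\right) \left(25039 + 20736\right) = \left(-4636 - \frac{26}{9}\right) 45775 = \left(- \frac{41750}{9}\right) 45775 = - \frac{1911106250}{9}$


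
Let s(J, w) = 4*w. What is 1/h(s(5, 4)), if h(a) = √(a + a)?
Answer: √2/8 ≈ 0.17678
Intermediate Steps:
h(a) = √2*√a (h(a) = √(2*a) = √2*√a)
1/h(s(5, 4)) = 1/(√2*√(4*4)) = 1/(√2*√16) = 1/(√2*4) = 1/(4*√2) = √2/8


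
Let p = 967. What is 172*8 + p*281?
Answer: 273103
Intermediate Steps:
172*8 + p*281 = 172*8 + 967*281 = 1376 + 271727 = 273103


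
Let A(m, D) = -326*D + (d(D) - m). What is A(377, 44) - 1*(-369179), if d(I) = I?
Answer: 354502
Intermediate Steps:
A(m, D) = -m - 325*D (A(m, D) = -326*D + (D - m) = -m - 325*D)
A(377, 44) - 1*(-369179) = (-1*377 - 325*44) - 1*(-369179) = (-377 - 14300) + 369179 = -14677 + 369179 = 354502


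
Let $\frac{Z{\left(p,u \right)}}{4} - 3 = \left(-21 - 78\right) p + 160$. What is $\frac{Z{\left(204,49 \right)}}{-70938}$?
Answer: $\frac{40066}{35469} \approx 1.1296$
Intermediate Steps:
$Z{\left(p,u \right)} = 652 - 396 p$ ($Z{\left(p,u \right)} = 12 + 4 \left(\left(-21 - 78\right) p + 160\right) = 12 + 4 \left(- 99 p + 160\right) = 12 + 4 \left(160 - 99 p\right) = 12 - \left(-640 + 396 p\right) = 652 - 396 p$)
$\frac{Z{\left(204,49 \right)}}{-70938} = \frac{652 - 80784}{-70938} = \left(652 - 80784\right) \left(- \frac{1}{70938}\right) = \left(-80132\right) \left(- \frac{1}{70938}\right) = \frac{40066}{35469}$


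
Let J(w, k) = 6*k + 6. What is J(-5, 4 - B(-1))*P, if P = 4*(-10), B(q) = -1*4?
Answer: -2160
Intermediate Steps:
B(q) = -4
P = -40
J(w, k) = 6 + 6*k
J(-5, 4 - B(-1))*P = (6 + 6*(4 - 1*(-4)))*(-40) = (6 + 6*(4 + 4))*(-40) = (6 + 6*8)*(-40) = (6 + 48)*(-40) = 54*(-40) = -2160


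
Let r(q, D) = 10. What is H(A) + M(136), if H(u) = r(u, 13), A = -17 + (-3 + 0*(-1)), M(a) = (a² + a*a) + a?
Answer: 37138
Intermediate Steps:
M(a) = a + 2*a² (M(a) = (a² + a²) + a = 2*a² + a = a + 2*a²)
A = -20 (A = -17 + (-3 + 0) = -17 - 3 = -20)
H(u) = 10
H(A) + M(136) = 10 + 136*(1 + 2*136) = 10 + 136*(1 + 272) = 10 + 136*273 = 10 + 37128 = 37138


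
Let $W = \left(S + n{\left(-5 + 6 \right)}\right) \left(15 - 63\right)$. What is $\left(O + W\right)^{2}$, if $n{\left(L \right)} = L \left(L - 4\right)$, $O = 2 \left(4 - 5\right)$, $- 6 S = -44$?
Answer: $44100$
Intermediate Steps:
$S = \frac{22}{3}$ ($S = \left(- \frac{1}{6}\right) \left(-44\right) = \frac{22}{3} \approx 7.3333$)
$O = -2$ ($O = 2 \left(-1\right) = -2$)
$n{\left(L \right)} = L \left(-4 + L\right)$
$W = -208$ ($W = \left(\frac{22}{3} + \left(-5 + 6\right) \left(-4 + \left(-5 + 6\right)\right)\right) \left(15 - 63\right) = \left(\frac{22}{3} + 1 \left(-4 + 1\right)\right) \left(-48\right) = \left(\frac{22}{3} + 1 \left(-3\right)\right) \left(-48\right) = \left(\frac{22}{3} - 3\right) \left(-48\right) = \frac{13}{3} \left(-48\right) = -208$)
$\left(O + W\right)^{2} = \left(-2 - 208\right)^{2} = \left(-210\right)^{2} = 44100$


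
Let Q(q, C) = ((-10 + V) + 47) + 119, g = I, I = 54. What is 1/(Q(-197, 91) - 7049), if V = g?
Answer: -1/6839 ≈ -0.00014622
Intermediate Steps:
g = 54
V = 54
Q(q, C) = 210 (Q(q, C) = ((-10 + 54) + 47) + 119 = (44 + 47) + 119 = 91 + 119 = 210)
1/(Q(-197, 91) - 7049) = 1/(210 - 7049) = 1/(-6839) = -1/6839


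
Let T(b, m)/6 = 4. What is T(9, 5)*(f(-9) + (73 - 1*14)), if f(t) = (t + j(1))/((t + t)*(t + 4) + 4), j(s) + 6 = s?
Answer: 66384/47 ≈ 1412.4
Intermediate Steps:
j(s) = -6 + s
T(b, m) = 24 (T(b, m) = 6*4 = 24)
f(t) = (-5 + t)/(4 + 2*t*(4 + t)) (f(t) = (t + (-6 + 1))/((t + t)*(t + 4) + 4) = (t - 5)/((2*t)*(4 + t) + 4) = (-5 + t)/(2*t*(4 + t) + 4) = (-5 + t)/(4 + 2*t*(4 + t)))
T(9, 5)*(f(-9) + (73 - 1*14)) = 24*((-5 - 9)/(2*(2 + (-9)² + 4*(-9))) + (73 - 1*14)) = 24*((½)*(-14)/(2 + 81 - 36) + (73 - 14)) = 24*((½)*(-14)/47 + 59) = 24*((½)*(1/47)*(-14) + 59) = 24*(-7/47 + 59) = 24*(2766/47) = 66384/47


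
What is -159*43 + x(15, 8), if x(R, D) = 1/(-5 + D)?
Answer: -20510/3 ≈ -6836.7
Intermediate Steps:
-159*43 + x(15, 8) = -159*43 + 1/(-5 + 8) = -6837 + 1/3 = -20510/3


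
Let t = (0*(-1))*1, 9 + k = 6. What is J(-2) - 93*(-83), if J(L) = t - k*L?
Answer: 7713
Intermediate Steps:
k = -3 (k = -9 + 6 = -3)
t = 0 (t = 0*1 = 0)
J(L) = 3*L (J(L) = 0 - (-3)*L = 0 + 3*L = 3*L)
J(-2) - 93*(-83) = 3*(-2) - 93*(-83) = -6 + 7719 = 7713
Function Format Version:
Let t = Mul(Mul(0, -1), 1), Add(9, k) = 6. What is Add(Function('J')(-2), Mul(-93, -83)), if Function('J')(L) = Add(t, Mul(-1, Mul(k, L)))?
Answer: 7713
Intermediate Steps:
k = -3 (k = Add(-9, 6) = -3)
t = 0 (t = Mul(0, 1) = 0)
Function('J')(L) = Mul(3, L) (Function('J')(L) = Add(0, Mul(-1, Mul(-3, L))) = Add(0, Mul(3, L)) = Mul(3, L))
Add(Function('J')(-2), Mul(-93, -83)) = Add(Mul(3, -2), Mul(-93, -83)) = Add(-6, 7719) = 7713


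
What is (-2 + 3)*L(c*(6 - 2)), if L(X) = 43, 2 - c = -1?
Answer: 43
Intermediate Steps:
c = 3 (c = 2 - 1*(-1) = 2 + 1 = 3)
(-2 + 3)*L(c*(6 - 2)) = (-2 + 3)*43 = 1*43 = 43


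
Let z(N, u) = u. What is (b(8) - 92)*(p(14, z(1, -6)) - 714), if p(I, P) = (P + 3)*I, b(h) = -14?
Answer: 80136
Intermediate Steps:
p(I, P) = I*(3 + P) (p(I, P) = (3 + P)*I = I*(3 + P))
(b(8) - 92)*(p(14, z(1, -6)) - 714) = (-14 - 92)*(14*(3 - 6) - 714) = -106*(14*(-3) - 714) = -106*(-42 - 714) = -106*(-756) = 80136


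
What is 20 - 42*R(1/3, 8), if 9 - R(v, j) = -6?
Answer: -610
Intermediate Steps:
R(v, j) = 15 (R(v, j) = 9 - 1*(-6) = 9 + 6 = 15)
20 - 42*R(1/3, 8) = 20 - 42*15 = 20 - 630 = -610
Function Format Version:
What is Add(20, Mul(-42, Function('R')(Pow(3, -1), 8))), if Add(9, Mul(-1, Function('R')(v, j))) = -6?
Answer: -610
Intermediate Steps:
Function('R')(v, j) = 15 (Function('R')(v, j) = Add(9, Mul(-1, -6)) = Add(9, 6) = 15)
Add(20, Mul(-42, Function('R')(Pow(3, -1), 8))) = Add(20, Mul(-42, 15)) = Add(20, -630) = -610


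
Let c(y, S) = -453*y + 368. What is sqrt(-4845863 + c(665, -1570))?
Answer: 54*I*sqrt(1765) ≈ 2268.6*I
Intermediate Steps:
c(y, S) = 368 - 453*y
sqrt(-4845863 + c(665, -1570)) = sqrt(-4845863 + (368 - 453*665)) = sqrt(-4845863 + (368 - 301245)) = sqrt(-4845863 - 300877) = sqrt(-5146740) = 54*I*sqrt(1765)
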